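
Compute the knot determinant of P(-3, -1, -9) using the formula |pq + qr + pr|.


Step 1: Compute pq + qr + pr.
pq = (-3)*(-1) = 3
qr = (-1)*(-9) = 9
pr = (-3)*(-9) = 27
pq + qr + pr = 3 + 9 + 27 = 39
Step 2: Take absolute value.
det(P(-3,-1,-9)) = |39| = 39

39


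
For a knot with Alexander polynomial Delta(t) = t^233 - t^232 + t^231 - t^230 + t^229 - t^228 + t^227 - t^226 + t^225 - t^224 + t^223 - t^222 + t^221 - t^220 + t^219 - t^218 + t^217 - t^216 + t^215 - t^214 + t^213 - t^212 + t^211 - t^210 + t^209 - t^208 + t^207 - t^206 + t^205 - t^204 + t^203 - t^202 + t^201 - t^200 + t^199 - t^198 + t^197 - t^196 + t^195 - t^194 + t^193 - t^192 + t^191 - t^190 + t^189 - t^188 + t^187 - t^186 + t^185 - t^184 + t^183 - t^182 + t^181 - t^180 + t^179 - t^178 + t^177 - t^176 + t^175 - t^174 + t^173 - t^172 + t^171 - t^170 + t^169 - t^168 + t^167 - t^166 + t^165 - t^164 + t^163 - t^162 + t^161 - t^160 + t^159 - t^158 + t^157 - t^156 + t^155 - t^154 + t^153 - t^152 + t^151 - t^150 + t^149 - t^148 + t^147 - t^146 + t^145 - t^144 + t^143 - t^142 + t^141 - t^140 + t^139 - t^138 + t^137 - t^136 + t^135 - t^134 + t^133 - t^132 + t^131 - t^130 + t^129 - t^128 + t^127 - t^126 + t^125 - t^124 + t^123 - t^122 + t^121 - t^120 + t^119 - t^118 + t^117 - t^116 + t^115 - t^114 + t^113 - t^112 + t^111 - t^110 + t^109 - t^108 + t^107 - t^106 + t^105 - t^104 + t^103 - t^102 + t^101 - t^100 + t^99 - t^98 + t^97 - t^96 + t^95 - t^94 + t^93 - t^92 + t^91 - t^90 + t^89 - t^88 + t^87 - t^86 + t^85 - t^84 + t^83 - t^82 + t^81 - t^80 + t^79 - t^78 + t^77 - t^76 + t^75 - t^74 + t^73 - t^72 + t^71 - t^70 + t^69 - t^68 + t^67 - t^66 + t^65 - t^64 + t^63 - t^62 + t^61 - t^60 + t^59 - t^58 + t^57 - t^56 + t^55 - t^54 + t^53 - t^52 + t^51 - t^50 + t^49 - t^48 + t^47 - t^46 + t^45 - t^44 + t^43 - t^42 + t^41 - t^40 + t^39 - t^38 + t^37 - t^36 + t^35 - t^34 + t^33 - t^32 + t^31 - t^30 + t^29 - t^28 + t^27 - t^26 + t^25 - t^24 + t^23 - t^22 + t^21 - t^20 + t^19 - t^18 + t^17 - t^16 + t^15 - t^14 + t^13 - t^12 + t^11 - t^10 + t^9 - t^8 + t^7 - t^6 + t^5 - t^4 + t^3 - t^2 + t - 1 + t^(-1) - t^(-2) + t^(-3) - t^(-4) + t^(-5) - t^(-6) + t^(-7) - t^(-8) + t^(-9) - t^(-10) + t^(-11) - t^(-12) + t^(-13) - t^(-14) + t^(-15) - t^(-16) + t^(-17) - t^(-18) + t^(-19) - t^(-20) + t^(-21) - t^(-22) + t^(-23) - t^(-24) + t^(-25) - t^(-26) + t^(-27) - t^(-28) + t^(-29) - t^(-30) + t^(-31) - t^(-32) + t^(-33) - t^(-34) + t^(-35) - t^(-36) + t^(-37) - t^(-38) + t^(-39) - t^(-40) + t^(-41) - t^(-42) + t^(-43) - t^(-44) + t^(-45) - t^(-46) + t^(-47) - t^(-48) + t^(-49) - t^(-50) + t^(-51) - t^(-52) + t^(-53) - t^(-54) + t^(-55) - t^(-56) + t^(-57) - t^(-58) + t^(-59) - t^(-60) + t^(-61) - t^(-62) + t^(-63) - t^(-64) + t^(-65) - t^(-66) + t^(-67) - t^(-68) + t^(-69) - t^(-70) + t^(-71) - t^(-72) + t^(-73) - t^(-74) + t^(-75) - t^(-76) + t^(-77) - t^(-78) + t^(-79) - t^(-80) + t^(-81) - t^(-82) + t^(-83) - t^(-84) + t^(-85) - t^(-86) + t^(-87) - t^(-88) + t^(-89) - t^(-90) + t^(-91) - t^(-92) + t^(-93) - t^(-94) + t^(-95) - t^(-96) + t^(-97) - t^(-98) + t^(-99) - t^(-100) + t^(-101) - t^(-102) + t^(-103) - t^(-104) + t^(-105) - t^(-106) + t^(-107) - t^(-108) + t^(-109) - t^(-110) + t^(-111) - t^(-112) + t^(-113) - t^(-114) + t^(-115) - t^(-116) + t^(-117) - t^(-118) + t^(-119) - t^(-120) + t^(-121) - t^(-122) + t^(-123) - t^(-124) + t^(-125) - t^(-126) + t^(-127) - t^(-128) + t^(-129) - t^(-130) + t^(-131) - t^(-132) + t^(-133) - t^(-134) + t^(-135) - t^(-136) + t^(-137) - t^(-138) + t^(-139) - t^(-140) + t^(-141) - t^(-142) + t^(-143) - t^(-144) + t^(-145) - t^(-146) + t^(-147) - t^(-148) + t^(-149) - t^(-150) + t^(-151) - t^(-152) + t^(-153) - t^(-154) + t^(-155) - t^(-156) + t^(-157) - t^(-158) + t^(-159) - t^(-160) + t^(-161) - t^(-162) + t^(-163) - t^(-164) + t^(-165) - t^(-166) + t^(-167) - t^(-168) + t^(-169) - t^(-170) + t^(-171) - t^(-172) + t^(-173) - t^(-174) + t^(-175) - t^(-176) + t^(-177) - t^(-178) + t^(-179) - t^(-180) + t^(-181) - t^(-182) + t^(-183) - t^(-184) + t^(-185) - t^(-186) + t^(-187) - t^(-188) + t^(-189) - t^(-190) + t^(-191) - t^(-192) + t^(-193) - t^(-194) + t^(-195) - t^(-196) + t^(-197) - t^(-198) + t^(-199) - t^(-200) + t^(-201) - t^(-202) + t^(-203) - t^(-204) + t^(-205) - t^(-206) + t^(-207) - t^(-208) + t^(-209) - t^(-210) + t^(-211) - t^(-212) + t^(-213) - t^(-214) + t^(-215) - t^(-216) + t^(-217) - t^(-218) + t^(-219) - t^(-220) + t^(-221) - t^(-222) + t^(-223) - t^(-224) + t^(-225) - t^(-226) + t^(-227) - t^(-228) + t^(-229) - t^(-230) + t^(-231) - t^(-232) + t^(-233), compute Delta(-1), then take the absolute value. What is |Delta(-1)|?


Step 1: The polynomial has 467 terms with alternating signs, exponents from 233 down to -233.
Step 2: Substitute t = -1. The i-th term has coefficient (-1)^i and exponent (m-i),
  so its value is (-1)^i * (-1)^(m-i) = (-1)^m = -1 for every i.
Step 3: All 467 terms equal -1, so Delta(-1) = 467 * (-1) = -467
Step 4: |Delta(-1)| = 467

467


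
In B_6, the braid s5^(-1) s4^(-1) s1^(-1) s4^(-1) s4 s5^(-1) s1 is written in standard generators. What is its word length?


The word length counts the number of generators (including inverses).
Listing each generator: s5^(-1), s4^(-1), s1^(-1), s4^(-1), s4, s5^(-1), s1
There are 7 generators in this braid word.

7


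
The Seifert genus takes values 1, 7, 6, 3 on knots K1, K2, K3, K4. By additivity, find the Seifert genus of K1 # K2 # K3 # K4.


The Seifert genus is additive under connected sum.
Seifert genus(K1 # K2 # K3 # K4) = (1) + (7) + (6) + (3)
= 17

17


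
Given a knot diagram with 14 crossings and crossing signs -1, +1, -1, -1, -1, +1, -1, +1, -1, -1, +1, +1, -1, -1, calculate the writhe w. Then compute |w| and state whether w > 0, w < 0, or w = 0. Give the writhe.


Step 1: Count positive crossings (+1).
Positive crossings: 5
Step 2: Count negative crossings (-1).
Negative crossings: 9
Step 3: Writhe = (positive) - (negative)
w = 5 - 9 = -4
Step 4: |w| = 4, and w is negative

-4


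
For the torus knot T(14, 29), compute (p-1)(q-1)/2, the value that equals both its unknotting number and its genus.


For a torus knot T(p,q), both the unknotting number and genus equal (p-1)(q-1)/2.
= (14-1)(29-1)/2
= 13*28/2
= 364/2 = 182

182


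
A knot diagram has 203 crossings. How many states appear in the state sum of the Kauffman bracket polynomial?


Each crossing contributes 2 choices (A-smoothing or B-smoothing).
Total states = 2^203 = 12855504354071922204335696738729300820177623950262342682411008

12855504354071922204335696738729300820177623950262342682411008


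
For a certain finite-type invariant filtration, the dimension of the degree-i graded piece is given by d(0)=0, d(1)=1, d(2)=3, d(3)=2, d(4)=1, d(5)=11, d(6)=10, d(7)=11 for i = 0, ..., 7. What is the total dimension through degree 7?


Total dimension = d(0) + d(1) + ... + d(7)
= 0 + 1 + 3 + 2 + 1 + 11 + 10 + 11
= 39

39


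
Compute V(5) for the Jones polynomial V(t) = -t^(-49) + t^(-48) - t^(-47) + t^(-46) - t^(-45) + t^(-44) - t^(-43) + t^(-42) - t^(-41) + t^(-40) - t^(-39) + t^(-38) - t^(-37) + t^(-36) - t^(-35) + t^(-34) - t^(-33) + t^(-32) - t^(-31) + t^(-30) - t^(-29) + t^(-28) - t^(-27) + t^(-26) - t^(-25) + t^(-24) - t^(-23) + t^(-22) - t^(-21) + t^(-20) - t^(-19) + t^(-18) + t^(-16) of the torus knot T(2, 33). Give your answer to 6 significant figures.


Substituting t = 5 into V(t) = -t^(-49) + t^(-48) - t^(-47) + t^(-46) - t^(-45) + t^(-44) - t^(-43) + t^(-42) - t^(-41) + t^(-40) - t^(-39) + t^(-38) - t^(-37) + t^(-36) - t^(-35) + t^(-34) - t^(-33) + t^(-32) - t^(-31) + t^(-30) - t^(-29) + t^(-28) - t^(-27) + t^(-26) - t^(-25) + t^(-24) - t^(-23) + t^(-22) - t^(-21) + t^(-20) - t^(-19) + t^(-18) + t^(-16):
  (-)t^(-49) = -5.6295e-35
  (+)t^(-48) = 2.81475e-34
  (-)t^(-47) = -1.40737e-33
  (+)t^(-46) = 7.03687e-33
  (-)t^(-45) = -3.51844e-32
  (+)t^(-44) = 1.75922e-31
  (-)t^(-43) = -8.79609e-31
  (+)t^(-42) = 4.39805e-30
  (-)t^(-41) = -2.19902e-29
  (+)t^(-40) = 1.09951e-28
  (-)t^(-39) = -5.49756e-28
  (+)t^(-38) = 2.74878e-27
  (-)t^(-37) = -1.37439e-26
  (+)t^(-36) = 6.87195e-26
  (-)t^(-35) = -3.43597e-25
  (+)t^(-34) = 1.71799e-24
  (-)t^(-33) = -8.58993e-24
  (+)t^(-32) = 4.29497e-23
  (-)t^(-31) = -2.14748e-22
  (+)t^(-30) = 1.07374e-21
  (-)t^(-29) = -5.36871e-21
  (+)t^(-28) = 2.68435e-20
  (-)t^(-27) = -1.34218e-19
  (+)t^(-26) = 6.71089e-19
  (-)t^(-25) = -3.35544e-18
  (+)t^(-24) = 1.67772e-17
  (-)t^(-23) = -8.38861e-17
  (+)t^(-22) = 4.1943e-16
  (-)t^(-21) = -2.09715e-15
  (+)t^(-20) = 1.04858e-14
  (-)t^(-19) = -5.24288e-14
  (+)t^(-18) = 2.62144e-13
  (+)t^(-16) = 6.5536e-12
Sum = (-5.6295e-35) + (2.81475e-34) + (-1.40737e-33) + (7.03687e-33) + (-3.51844e-32) + (1.75922e-31) + (-8.79609e-31) + (4.39805e-30) + (-2.19902e-29) + (1.09951e-28) + (-5.49756e-28) + (2.74878e-27) + (-1.37439e-26) + (6.87195e-26) + (-3.43597e-25) + (1.71799e-24) + (-8.58993e-24) + (4.29497e-23) + (-2.14748e-22) + (1.07374e-21) + (-5.36871e-21) + (2.68435e-20) + (-1.34218e-19) + (6.71089e-19) + (-3.35544e-18) + (1.67772e-17) + (-8.38861e-17) + (4.1943e-16) + (-2.09715e-15) + (1.04858e-14) + (-5.24288e-14) + (2.62144e-13) + (6.5536e-12)
= 6.772053333e-12
Rounded to 6 significant figures: 6.77205e-12

6.77205e-12


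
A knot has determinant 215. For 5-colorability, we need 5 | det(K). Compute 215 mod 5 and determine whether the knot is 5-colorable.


Step 1: A knot is p-colorable if and only if p divides its determinant.
Step 2: Compute 215 mod 5.
215 = 43 * 5 + 0
Step 3: 215 mod 5 = 0
Step 4: The knot is 5-colorable: yes

0


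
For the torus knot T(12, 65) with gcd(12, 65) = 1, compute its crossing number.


For a torus knot T(p, q) with gcd(p,q)=1,
the crossing number is min(p*(q-1), q*(p-1)).
p*(q-1) = 12*64 = 768
q*(p-1) = 65*11 = 715
min(768, 715) = 715

715


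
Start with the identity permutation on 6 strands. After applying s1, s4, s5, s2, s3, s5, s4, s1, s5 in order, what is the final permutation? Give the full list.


Starting with identity [1, 2, 3, 4, 5, 6].
Apply generators in sequence:
  After s1: [2, 1, 3, 4, 5, 6]
  After s4: [2, 1, 3, 5, 4, 6]
  After s5: [2, 1, 3, 5, 6, 4]
  After s2: [2, 3, 1, 5, 6, 4]
  After s3: [2, 3, 5, 1, 6, 4]
  After s5: [2, 3, 5, 1, 4, 6]
  After s4: [2, 3, 5, 4, 1, 6]
  After s1: [3, 2, 5, 4, 1, 6]
  After s5: [3, 2, 5, 4, 6, 1]
Final permutation: [3, 2, 5, 4, 6, 1]

[3, 2, 5, 4, 6, 1]


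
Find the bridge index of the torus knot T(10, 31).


The bridge number of T(p,q) is min(p,q).
min(10, 31) = 10

10


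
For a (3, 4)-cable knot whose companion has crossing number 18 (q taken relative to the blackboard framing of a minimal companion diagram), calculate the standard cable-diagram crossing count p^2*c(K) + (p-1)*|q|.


Step 1: Each of the c(K) crossings of the companion diagram becomes p*p = p^2 crossings among the p parallel strands, and each of the |q| twists s_1 s_2 ... s_(p-1) adds (p-1) crossings.
  Crossings = p^2 * c(K) + (p-1)*|q|
Step 2: = 3^2 * 18 + (3-1)*4
Step 3: = 9*18 + 2*4
Step 4: = 162 + 8 = 170

170


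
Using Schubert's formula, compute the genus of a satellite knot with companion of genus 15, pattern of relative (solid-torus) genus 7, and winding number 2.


Schubert: g(satellite) = g_rel(pattern) + |winding| * g(companion),
where g_rel(pattern) is the genus of the pattern relative to the solid torus.
= 7 + 2 * 15
= 7 + 30 = 37

37


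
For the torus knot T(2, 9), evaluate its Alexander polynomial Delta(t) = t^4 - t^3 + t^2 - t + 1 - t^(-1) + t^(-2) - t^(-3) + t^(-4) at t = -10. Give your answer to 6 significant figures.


Substituting t = -10 into Delta(t) = t^4 - t^3 + t^2 - t + 1 - t^(-1) + t^(-2) - t^(-3) + t^(-4):
Term values: (10000) + (1000) + (100) + (10) + (1) + (0.1) + (0.01) + (0.001) + (0.0001)
Sum = 11111.1111
Rounded to 6 significant figures: 11111.1

11111.1


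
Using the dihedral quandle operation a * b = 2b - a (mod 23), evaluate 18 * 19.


18 * 19 = 2*19 - 18 mod 23
= 38 - 18 mod 23
= 20 mod 23 = 20

20


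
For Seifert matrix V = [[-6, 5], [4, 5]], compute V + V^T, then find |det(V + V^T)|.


Step 1: Form V + V^T where V = [[-6, 5], [4, 5]]
  V^T = [[-6, 4], [5, 5]]
  V + V^T = [[-12, 9], [9, 10]]
Step 2: det(V + V^T) = (-12)*10 - 9*9
  = -120 - 81 = -201
Step 3: Knot determinant = |det(V + V^T)| = |-201| = 201

201


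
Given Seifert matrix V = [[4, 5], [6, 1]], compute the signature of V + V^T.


Step 1: V + V^T = [[8, 11], [11, 2]]
Step 2: trace = 10, det = -105
Step 3: Discriminant = 10^2 - 4*(-105) = 520
Step 4: Eigenvalues: 16.4018, -6.40175
Step 5: Signature = (# positive eigenvalues) - (# negative eigenvalues) = 0

0


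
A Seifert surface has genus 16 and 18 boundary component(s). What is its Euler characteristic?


chi = 2 - 2g - b
= 2 - 2*16 - 18
= 2 - 32 - 18 = -48

-48


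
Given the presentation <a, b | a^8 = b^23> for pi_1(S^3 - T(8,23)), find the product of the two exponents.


The relation is a^8 = b^23.
Product of exponents = 8 * 23
= 184

184


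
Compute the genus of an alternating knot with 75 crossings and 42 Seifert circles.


For alternating knots, g = (c - s + 1)/2.
= (75 - 42 + 1)/2
= 34/2 = 17

17


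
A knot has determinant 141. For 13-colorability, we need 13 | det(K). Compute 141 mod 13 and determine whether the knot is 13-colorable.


Step 1: A knot is p-colorable if and only if p divides its determinant.
Step 2: Compute 141 mod 13.
141 = 10 * 13 + 11
Step 3: 141 mod 13 = 11
Step 4: The knot is 13-colorable: no

11


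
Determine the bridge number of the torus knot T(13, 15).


The bridge number of T(p,q) is min(p,q).
min(13, 15) = 13

13


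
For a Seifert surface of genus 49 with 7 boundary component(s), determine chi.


chi = 2 - 2g - b
= 2 - 2*49 - 7
= 2 - 98 - 7 = -103

-103


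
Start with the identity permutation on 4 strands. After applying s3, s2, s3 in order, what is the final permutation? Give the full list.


Starting with identity [1, 2, 3, 4].
Apply generators in sequence:
  After s3: [1, 2, 4, 3]
  After s2: [1, 4, 2, 3]
  After s3: [1, 4, 3, 2]
Final permutation: [1, 4, 3, 2]

[1, 4, 3, 2]


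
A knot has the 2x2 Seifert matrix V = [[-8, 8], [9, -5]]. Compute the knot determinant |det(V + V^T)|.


Step 1: Form V + V^T where V = [[-8, 8], [9, -5]]
  V^T = [[-8, 9], [8, -5]]
  V + V^T = [[-16, 17], [17, -10]]
Step 2: det(V + V^T) = (-16)*(-10) - 17*17
  = 160 - 289 = -129
Step 3: Knot determinant = |det(V + V^T)| = |-129| = 129

129


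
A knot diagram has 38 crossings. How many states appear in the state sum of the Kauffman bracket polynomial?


Each crossing contributes 2 choices (A-smoothing or B-smoothing).
Total states = 2^38 = 274877906944

274877906944


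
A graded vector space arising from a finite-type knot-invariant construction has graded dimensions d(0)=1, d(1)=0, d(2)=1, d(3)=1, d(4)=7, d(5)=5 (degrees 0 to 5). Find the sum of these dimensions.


Total dimension = d(0) + d(1) + ... + d(5)
= 1 + 0 + 1 + 1 + 7 + 5
= 15

15


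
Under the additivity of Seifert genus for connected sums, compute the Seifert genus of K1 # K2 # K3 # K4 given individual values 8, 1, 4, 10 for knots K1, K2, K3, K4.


The Seifert genus is additive under connected sum.
Seifert genus(K1 # K2 # K3 # K4) = (8) + (1) + (4) + (10)
= 23

23


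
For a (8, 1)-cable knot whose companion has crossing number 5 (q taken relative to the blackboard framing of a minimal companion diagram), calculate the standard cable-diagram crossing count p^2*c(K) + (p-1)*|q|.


Step 1: Each of the c(K) crossings of the companion diagram becomes p*p = p^2 crossings among the p parallel strands, and each of the |q| twists s_1 s_2 ... s_(p-1) adds (p-1) crossings.
  Crossings = p^2 * c(K) + (p-1)*|q|
Step 2: = 8^2 * 5 + (8-1)*1
Step 3: = 64*5 + 7*1
Step 4: = 320 + 7 = 327

327


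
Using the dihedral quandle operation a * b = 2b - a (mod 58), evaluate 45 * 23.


45 * 23 = 2*23 - 45 mod 58
= 46 - 45 mod 58
= 1 mod 58 = 1

1


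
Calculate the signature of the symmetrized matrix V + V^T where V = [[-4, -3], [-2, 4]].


Step 1: V + V^T = [[-8, -5], [-5, 8]]
Step 2: trace = 0, det = -89
Step 3: Discriminant = 0^2 - 4*(-89) = 356
Step 4: Eigenvalues: 9.43398, -9.43398
Step 5: Signature = (# positive eigenvalues) - (# negative eigenvalues) = 0

0


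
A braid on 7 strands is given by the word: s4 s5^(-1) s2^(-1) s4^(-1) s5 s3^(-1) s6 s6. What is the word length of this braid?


The word length counts the number of generators (including inverses).
Listing each generator: s4, s5^(-1), s2^(-1), s4^(-1), s5, s3^(-1), s6, s6
There are 8 generators in this braid word.

8


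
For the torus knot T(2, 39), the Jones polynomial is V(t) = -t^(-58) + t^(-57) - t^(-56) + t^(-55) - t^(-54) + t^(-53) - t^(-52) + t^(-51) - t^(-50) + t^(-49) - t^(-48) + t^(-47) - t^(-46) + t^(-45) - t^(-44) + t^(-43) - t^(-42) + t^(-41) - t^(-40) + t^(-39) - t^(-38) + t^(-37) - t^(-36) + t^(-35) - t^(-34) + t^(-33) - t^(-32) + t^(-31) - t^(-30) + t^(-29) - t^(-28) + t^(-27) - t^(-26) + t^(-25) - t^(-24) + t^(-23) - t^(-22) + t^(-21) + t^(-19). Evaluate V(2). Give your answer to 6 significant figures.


Substituting t = 2 into V(t) = -t^(-58) + t^(-57) - t^(-56) + t^(-55) - t^(-54) + t^(-53) - t^(-52) + t^(-51) - t^(-50) + t^(-49) - t^(-48) + t^(-47) - t^(-46) + t^(-45) - t^(-44) + t^(-43) - t^(-42) + t^(-41) - t^(-40) + t^(-39) - t^(-38) + t^(-37) - t^(-36) + t^(-35) - t^(-34) + t^(-33) - t^(-32) + t^(-31) - t^(-30) + t^(-29) - t^(-28) + t^(-27) - t^(-26) + t^(-25) - t^(-24) + t^(-23) - t^(-22) + t^(-21) + t^(-19):
  (-)t^(-58) = -3.46945e-18
  (+)t^(-57) = 6.93889e-18
  (-)t^(-56) = -1.38778e-17
  (+)t^(-55) = 2.77556e-17
  (-)t^(-54) = -5.55112e-17
  (+)t^(-53) = 1.11022e-16
  (-)t^(-52) = -2.22045e-16
  (+)t^(-51) = 4.44089e-16
  (-)t^(-50) = -8.88178e-16
  (+)t^(-49) = 1.77636e-15
  (-)t^(-48) = -3.55271e-15
  (+)t^(-47) = 7.10543e-15
  (-)t^(-46) = -1.42109e-14
  (+)t^(-45) = 2.84217e-14
  (-)t^(-44) = -5.68434e-14
  (+)t^(-43) = 1.13687e-13
  (-)t^(-42) = -2.27374e-13
  (+)t^(-41) = 4.54747e-13
  (-)t^(-40) = -9.09495e-13
  (+)t^(-39) = 1.81899e-12
  (-)t^(-38) = -3.63798e-12
  (+)t^(-37) = 7.27596e-12
  (-)t^(-36) = -1.45519e-11
  (+)t^(-35) = 2.91038e-11
  (-)t^(-34) = -5.82077e-11
  (+)t^(-33) = 1.16415e-10
  (-)t^(-32) = -2.32831e-10
  (+)t^(-31) = 4.65661e-10
  (-)t^(-30) = -9.31323e-10
  (+)t^(-29) = 1.86265e-09
  (-)t^(-28) = -3.72529e-09
  (+)t^(-27) = 7.45058e-09
  (-)t^(-26) = -1.49012e-08
  (+)t^(-25) = 2.98023e-08
  (-)t^(-24) = -5.96046e-08
  (+)t^(-23) = 1.19209e-07
  (-)t^(-22) = -2.38419e-07
  (+)t^(-21) = 4.76837e-07
  (+)t^(-19) = 1.90735e-06
Sum = (-3.46945e-18) + (6.93889e-18) + (-1.38778e-17) + (2.77556e-17) + (-5.55112e-17) + (1.11022e-16) + (-2.22045e-16) + (4.44089e-16) + (-8.88178e-16) + (1.77636e-15) + (-3.55271e-15) + (7.10543e-15) + (-1.42109e-14) + (2.84217e-14) + (-5.68434e-14) + (1.13687e-13) + (-2.27374e-13) + (4.54747e-13) + (-9.09495e-13) + (1.81899e-12) + (-3.63798e-12) + (7.27596e-12) + (-1.45519e-11) + (2.91038e-11) + (-5.82077e-11) + (1.16415e-10) + (-2.32831e-10) + (4.65661e-10) + (-9.31323e-10) + (1.86265e-09) + (-3.72529e-09) + (7.45058e-09) + (-1.49012e-08) + (2.98023e-08) + (-5.96046e-08) + (1.19209e-07) + (-2.38419e-07) + (4.76837e-07) + (1.90735e-06)
= 2.225240072e-06
Rounded to 6 significant figures: 2.22524e-06

2.22524e-06


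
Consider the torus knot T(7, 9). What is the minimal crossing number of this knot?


For a torus knot T(p, q) with gcd(p,q)=1,
the crossing number is min(p*(q-1), q*(p-1)).
p*(q-1) = 7*8 = 56
q*(p-1) = 9*6 = 54
min(56, 54) = 54

54


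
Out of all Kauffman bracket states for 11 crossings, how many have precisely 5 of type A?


We choose which 5 of 11 crossings get A-smoothings.
C(11, 5) = 11! / (5! * 6!)
= 462

462


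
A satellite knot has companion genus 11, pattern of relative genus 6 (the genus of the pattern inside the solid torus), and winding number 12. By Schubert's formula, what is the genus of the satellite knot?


Schubert: g(satellite) = g_rel(pattern) + |winding| * g(companion),
where g_rel(pattern) is the genus of the pattern relative to the solid torus.
= 6 + 12 * 11
= 6 + 132 = 138

138


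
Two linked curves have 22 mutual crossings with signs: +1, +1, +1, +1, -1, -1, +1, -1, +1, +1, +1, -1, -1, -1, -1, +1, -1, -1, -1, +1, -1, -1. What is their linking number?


Step 1: Count positive crossings: 10
Step 2: Count negative crossings: 12
Step 3: Sum of signs = 10 - 12 = -2
Step 4: Linking number = sum/2 = -2/2 = -1

-1


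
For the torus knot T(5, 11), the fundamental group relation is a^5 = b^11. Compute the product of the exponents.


The relation is a^5 = b^11.
Product of exponents = 5 * 11
= 55

55


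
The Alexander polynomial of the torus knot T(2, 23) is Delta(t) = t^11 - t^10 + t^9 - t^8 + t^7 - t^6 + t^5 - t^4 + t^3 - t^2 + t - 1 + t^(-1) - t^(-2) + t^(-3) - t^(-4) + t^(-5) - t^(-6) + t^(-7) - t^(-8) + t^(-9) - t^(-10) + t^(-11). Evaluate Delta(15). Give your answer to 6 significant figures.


Substituting t = 15 into Delta(t) = t^11 - t^10 + t^9 - t^8 + t^7 - t^6 + t^5 - t^4 + t^3 - t^2 + t - 1 + t^(-1) - t^(-2) + t^(-3) - t^(-4) + t^(-5) - t^(-6) + t^(-7) - t^(-8) + t^(-9) - t^(-10) + t^(-11):
Term values: (8649755859375) + (-576650390625) + (38443359375) + (-2562890625) + (170859375) + (-11390625) + (759375) + (-50625) + (3375) + (-225) + (15) + (-1) + (0.0666667) + (-0.00444444) + (0.000296296) + (-1.97531e-05) + (1.31687e-06) + (-8.77915e-08) + (5.85277e-09) + (-3.90184e-10) + (2.60123e-11) + (-1.73415e-12) + (1.1561e-13)
Sum = 8.109146118e+12
Rounded to 6 significant figures: 8.10915e+12

8.10915e+12


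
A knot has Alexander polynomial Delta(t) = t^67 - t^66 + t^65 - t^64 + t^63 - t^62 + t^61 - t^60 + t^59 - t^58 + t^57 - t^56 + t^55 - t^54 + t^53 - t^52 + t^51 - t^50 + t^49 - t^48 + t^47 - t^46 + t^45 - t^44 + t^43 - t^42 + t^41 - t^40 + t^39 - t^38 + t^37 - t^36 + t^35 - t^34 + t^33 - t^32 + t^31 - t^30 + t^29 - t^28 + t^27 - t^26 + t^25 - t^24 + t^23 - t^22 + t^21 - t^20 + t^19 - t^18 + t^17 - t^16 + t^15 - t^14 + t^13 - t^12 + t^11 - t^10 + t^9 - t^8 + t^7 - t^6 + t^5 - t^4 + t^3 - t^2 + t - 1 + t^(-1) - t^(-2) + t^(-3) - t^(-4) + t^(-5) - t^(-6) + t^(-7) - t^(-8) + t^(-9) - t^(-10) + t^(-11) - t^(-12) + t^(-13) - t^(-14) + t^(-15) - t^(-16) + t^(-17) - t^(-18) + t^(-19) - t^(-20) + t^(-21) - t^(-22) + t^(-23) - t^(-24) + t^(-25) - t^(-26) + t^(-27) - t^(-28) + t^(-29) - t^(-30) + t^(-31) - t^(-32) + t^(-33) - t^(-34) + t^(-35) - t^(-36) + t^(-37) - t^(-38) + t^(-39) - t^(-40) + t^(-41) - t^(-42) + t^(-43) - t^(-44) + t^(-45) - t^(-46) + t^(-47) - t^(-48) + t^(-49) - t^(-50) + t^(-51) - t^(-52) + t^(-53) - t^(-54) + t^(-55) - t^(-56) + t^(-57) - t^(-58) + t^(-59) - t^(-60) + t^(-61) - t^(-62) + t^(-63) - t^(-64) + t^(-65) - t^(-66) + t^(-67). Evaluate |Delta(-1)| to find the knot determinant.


Step 1: The polynomial has 135 terms with alternating signs, exponents from 67 down to -67.
Step 2: Substitute t = -1. The i-th term has coefficient (-1)^i and exponent (m-i),
  so its value is (-1)^i * (-1)^(m-i) = (-1)^m = -1 for every i.
Step 3: All 135 terms equal -1, so Delta(-1) = 135 * (-1) = -135
Step 4: |Delta(-1)| = 135

135


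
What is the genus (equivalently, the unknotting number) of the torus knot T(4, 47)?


For a torus knot T(p,q), both the unknotting number and genus equal (p-1)(q-1)/2.
= (4-1)(47-1)/2
= 3*46/2
= 138/2 = 69

69


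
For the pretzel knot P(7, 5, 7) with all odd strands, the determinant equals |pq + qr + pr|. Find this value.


Step 1: Compute pq + qr + pr.
pq = 7*5 = 35
qr = 5*7 = 35
pr = 7*7 = 49
pq + qr + pr = 35 + 35 + 49 = 119
Step 2: Take absolute value.
det(P(7,5,7)) = |119| = 119

119


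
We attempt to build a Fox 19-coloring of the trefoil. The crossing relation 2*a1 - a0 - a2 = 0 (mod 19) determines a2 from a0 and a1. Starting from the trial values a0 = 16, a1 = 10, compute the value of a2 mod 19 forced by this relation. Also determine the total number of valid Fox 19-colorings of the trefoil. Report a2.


Step 1: Apply the given crossing relation 2*a1 - a0 - a2 = 0 (mod 19).
  a2 = 2*a1 - a0 mod 19
  a2 = 2*10 - 16 mod 19
  a2 = 20 - 16 mod 19
  a2 = 4 mod 19 = 4
Step 2: The trefoil has determinant 3.
  Number of Fox p-colorings (p prime) is p^2 if p = 3, else p.
  Since 19 does not divide 3, only trivial (constant) colorings exist.
  (So the trial a0 = 16, a1 = 10 with a0 != a1 does NOT extend to a valid coloring of the whole trefoil: the other two crossing relations require 3*(a1 - a0) = 0 (mod 19), which fails.)
  Total colorings = 19
Step 3: a2 = 4, total Fox 19-colorings = 19

4


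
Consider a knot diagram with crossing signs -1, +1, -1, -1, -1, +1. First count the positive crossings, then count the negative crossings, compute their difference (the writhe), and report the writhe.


Step 1: Count positive crossings (+1).
Positive crossings: 2
Step 2: Count negative crossings (-1).
Negative crossings: 4
Step 3: Writhe = (positive) - (negative)
w = 2 - 4 = -2
Step 4: |w| = 2, and w is negative

-2


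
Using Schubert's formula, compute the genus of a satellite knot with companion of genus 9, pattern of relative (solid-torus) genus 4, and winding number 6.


Schubert: g(satellite) = g_rel(pattern) + |winding| * g(companion),
where g_rel(pattern) is the genus of the pattern relative to the solid torus.
= 4 + 6 * 9
= 4 + 54 = 58

58


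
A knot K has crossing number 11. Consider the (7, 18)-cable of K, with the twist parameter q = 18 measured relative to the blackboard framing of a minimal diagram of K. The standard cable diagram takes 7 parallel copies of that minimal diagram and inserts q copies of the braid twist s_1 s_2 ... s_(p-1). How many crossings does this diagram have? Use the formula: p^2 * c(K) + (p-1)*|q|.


Step 1: Each of the c(K) crossings of the companion diagram becomes p*p = p^2 crossings among the p parallel strands, and each of the |q| twists s_1 s_2 ... s_(p-1) adds (p-1) crossings.
  Crossings = p^2 * c(K) + (p-1)*|q|
Step 2: = 7^2 * 11 + (7-1)*18
Step 3: = 49*11 + 6*18
Step 4: = 539 + 108 = 647

647


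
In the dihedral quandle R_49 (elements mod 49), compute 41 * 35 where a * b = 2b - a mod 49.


41 * 35 = 2*35 - 41 mod 49
= 70 - 41 mod 49
= 29 mod 49 = 29

29


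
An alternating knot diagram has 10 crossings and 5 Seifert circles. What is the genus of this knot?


For alternating knots, g = (c - s + 1)/2.
= (10 - 5 + 1)/2
= 6/2 = 3

3


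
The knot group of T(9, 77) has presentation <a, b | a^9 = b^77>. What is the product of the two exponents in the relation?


The relation is a^9 = b^77.
Product of exponents = 9 * 77
= 693

693


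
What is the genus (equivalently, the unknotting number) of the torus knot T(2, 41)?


For a torus knot T(p,q), both the unknotting number and genus equal (p-1)(q-1)/2.
= (2-1)(41-1)/2
= 1*40/2
= 40/2 = 20

20


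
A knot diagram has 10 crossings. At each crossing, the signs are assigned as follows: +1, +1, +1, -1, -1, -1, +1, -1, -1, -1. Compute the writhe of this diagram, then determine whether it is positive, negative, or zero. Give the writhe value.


Step 1: Count positive crossings (+1).
Positive crossings: 4
Step 2: Count negative crossings (-1).
Negative crossings: 6
Step 3: Writhe = (positive) - (negative)
w = 4 - 6 = -2
Step 4: |w| = 2, and w is negative

-2


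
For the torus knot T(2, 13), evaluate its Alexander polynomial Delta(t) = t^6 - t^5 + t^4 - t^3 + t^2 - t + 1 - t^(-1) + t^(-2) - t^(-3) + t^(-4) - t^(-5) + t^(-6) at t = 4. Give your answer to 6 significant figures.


Substituting t = 4 into Delta(t) = t^6 - t^5 + t^4 - t^3 + t^2 - t + 1 - t^(-1) + t^(-2) - t^(-3) + t^(-4) - t^(-5) + t^(-6):
Term values: (4096) + (-1024) + (256) + (-64) + (16) + (-4) + (1) + (-0.25) + (0.0625) + (-0.015625) + (0.00390625) + (-0.000976562) + (0.000244141)
Sum = 3276.800049
Rounded to 6 significant figures: 3276.8

3276.8


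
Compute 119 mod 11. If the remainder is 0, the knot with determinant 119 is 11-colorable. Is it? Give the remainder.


Step 1: A knot is p-colorable if and only if p divides its determinant.
Step 2: Compute 119 mod 11.
119 = 10 * 11 + 9
Step 3: 119 mod 11 = 9
Step 4: The knot is 11-colorable: no

9


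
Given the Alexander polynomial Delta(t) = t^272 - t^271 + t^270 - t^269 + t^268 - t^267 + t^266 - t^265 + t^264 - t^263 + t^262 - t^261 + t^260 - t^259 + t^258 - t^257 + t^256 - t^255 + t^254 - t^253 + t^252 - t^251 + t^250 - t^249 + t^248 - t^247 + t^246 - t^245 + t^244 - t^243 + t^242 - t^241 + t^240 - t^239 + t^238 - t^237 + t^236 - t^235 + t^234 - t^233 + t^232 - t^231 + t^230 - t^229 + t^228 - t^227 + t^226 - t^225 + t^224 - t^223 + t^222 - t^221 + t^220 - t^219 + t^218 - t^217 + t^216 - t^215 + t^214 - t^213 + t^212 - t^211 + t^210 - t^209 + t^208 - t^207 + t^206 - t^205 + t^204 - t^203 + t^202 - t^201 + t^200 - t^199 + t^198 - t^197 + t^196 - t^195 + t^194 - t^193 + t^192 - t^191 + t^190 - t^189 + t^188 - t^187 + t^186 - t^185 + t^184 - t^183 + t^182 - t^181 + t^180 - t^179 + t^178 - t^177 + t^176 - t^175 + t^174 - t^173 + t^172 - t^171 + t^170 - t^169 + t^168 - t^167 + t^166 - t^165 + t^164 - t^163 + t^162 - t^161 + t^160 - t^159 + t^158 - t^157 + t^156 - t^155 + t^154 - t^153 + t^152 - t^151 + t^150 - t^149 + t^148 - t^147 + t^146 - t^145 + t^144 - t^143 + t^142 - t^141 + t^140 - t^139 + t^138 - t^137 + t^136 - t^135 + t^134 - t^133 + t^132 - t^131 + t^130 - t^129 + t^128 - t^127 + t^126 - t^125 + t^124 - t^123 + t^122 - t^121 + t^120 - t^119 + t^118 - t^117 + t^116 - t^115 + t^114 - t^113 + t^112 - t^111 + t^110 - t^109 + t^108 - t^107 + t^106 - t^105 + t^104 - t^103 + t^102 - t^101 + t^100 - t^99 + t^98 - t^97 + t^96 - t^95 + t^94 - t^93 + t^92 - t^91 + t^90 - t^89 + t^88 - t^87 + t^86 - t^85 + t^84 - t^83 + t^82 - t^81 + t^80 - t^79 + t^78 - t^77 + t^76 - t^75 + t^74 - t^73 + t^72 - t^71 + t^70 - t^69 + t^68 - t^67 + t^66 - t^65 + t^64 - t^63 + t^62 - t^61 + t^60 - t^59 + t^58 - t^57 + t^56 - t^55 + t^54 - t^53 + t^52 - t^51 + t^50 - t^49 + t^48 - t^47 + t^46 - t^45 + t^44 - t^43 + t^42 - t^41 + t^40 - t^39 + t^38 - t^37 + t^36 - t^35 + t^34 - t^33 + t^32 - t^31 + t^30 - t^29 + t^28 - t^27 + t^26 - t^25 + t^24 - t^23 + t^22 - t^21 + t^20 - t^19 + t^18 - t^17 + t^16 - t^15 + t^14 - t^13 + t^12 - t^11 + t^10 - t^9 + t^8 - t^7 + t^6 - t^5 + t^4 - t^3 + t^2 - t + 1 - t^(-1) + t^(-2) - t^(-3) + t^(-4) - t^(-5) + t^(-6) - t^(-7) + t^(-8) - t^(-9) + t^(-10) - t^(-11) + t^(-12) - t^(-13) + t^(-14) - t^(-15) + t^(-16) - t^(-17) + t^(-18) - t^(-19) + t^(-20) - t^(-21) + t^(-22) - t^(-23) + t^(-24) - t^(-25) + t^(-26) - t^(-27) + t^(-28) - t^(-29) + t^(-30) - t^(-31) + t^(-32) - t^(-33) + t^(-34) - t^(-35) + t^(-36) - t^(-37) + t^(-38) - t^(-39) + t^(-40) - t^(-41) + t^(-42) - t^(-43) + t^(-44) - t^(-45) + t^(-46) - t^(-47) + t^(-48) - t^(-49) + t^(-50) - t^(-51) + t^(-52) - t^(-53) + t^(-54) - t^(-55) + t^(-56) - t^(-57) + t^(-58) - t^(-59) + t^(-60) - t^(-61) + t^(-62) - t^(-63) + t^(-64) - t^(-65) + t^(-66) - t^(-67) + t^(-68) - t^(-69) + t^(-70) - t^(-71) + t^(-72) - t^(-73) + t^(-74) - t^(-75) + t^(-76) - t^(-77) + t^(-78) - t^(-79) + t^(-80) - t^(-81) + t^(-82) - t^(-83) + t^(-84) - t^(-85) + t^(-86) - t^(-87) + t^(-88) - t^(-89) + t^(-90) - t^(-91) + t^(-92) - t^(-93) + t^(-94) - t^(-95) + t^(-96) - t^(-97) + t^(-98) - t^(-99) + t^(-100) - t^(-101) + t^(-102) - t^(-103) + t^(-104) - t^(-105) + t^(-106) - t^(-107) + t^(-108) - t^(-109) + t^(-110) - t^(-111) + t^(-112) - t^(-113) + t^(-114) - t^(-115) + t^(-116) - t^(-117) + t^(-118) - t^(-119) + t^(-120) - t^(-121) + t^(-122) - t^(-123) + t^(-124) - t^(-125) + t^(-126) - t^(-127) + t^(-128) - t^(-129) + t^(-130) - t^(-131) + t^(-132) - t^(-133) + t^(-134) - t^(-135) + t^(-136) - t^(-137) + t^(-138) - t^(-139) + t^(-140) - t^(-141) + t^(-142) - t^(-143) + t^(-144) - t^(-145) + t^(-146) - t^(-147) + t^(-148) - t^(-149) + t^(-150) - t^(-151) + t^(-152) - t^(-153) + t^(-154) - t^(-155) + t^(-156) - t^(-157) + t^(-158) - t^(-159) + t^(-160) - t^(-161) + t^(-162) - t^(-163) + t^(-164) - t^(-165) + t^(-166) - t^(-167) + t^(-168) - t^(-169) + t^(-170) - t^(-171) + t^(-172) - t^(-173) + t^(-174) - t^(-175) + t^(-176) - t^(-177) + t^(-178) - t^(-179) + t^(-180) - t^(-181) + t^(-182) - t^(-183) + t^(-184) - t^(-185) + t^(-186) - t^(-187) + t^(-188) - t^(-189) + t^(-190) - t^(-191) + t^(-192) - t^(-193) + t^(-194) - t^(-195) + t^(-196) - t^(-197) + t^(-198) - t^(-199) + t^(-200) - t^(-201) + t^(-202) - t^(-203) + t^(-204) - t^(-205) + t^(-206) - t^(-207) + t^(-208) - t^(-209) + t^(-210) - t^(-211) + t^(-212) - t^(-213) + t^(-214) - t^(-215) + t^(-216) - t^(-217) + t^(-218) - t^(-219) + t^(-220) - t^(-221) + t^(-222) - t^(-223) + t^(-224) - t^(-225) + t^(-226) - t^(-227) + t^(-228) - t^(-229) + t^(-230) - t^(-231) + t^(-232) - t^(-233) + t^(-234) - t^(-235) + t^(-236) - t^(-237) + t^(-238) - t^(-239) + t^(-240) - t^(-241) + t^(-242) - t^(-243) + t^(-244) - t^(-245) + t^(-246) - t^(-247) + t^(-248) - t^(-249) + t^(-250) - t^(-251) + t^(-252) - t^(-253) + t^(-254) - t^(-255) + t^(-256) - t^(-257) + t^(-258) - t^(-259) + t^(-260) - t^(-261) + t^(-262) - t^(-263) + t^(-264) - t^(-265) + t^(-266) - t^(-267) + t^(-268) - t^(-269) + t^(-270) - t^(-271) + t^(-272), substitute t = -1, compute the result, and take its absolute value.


Step 1: The polynomial has 545 terms with alternating signs, exponents from 272 down to -272.
Step 2: Substitute t = -1. The i-th term has coefficient (-1)^i and exponent (m-i),
  so its value is (-1)^i * (-1)^(m-i) = (-1)^m = 1 for every i.
Step 3: All 545 terms equal 1, so Delta(-1) = 545 * (1) = 545
Step 4: |Delta(-1)| = 545

545


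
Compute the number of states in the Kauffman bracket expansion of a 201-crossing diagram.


Each crossing contributes 2 choices (A-smoothing or B-smoothing).
Total states = 2^201 = 3213876088517980551083924184682325205044405987565585670602752

3213876088517980551083924184682325205044405987565585670602752


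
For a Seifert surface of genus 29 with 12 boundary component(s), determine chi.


chi = 2 - 2g - b
= 2 - 2*29 - 12
= 2 - 58 - 12 = -68

-68


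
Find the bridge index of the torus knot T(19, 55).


The bridge number of T(p,q) is min(p,q).
min(19, 55) = 19

19


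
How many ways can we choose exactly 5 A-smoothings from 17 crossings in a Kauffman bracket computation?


We choose which 5 of 17 crossings get A-smoothings.
C(17, 5) = 17! / (5! * 12!)
= 6188

6188


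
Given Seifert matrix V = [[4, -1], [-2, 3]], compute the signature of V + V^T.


Step 1: V + V^T = [[8, -3], [-3, 6]]
Step 2: trace = 14, det = 39
Step 3: Discriminant = 14^2 - 4*39 = 40
Step 4: Eigenvalues: 10.1623, 3.83772
Step 5: Signature = (# positive eigenvalues) - (# negative eigenvalues) = 2

2


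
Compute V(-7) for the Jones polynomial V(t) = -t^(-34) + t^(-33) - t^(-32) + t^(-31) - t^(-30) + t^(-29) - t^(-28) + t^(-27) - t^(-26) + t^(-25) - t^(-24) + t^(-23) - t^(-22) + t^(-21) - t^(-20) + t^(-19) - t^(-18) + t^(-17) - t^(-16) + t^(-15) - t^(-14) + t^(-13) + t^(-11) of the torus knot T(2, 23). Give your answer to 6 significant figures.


Substituting t = -7 into V(t) = -t^(-34) + t^(-33) - t^(-32) + t^(-31) - t^(-30) + t^(-29) - t^(-28) + t^(-27) - t^(-26) + t^(-25) - t^(-24) + t^(-23) - t^(-22) + t^(-21) - t^(-20) + t^(-19) - t^(-18) + t^(-17) - t^(-16) + t^(-15) - t^(-14) + t^(-13) + t^(-11):
  (-)t^(-34) = -1.84785e-29
  (+)t^(-33) = -1.29349e-28
  (-)t^(-32) = -9.05446e-28
  (+)t^(-31) = -6.33812e-27
  (-)t^(-30) = -4.43669e-26
  (+)t^(-29) = -3.10568e-25
  (-)t^(-28) = -2.17398e-24
  (+)t^(-27) = -1.52178e-23
  (-)t^(-26) = -1.06525e-22
  (+)t^(-25) = -7.45674e-22
  (-)t^(-24) = -5.21972e-21
  (+)t^(-23) = -3.6538e-20
  (-)t^(-22) = -2.55766e-19
  (+)t^(-21) = -1.79036e-18
  (-)t^(-20) = -1.25325e-17
  (+)t^(-19) = -8.77278e-17
  (-)t^(-18) = -6.14095e-16
  (+)t^(-17) = -4.29866e-15
  (-)t^(-16) = -3.00906e-14
  (+)t^(-15) = -2.10634e-13
  (-)t^(-14) = -1.47444e-12
  (+)t^(-13) = -1.03211e-11
  (+)t^(-11) = -5.05733e-10
Sum = (-1.84785e-29) + (-1.29349e-28) + (-9.05446e-28) + (-6.33812e-27) + (-4.43669e-26) + (-3.10568e-25) + (-2.17398e-24) + (-1.52178e-23) + (-1.06525e-22) + (-7.45674e-22) + (-5.21972e-21) + (-3.6538e-20) + (-2.55766e-19) + (-1.79036e-18) + (-1.25325e-17) + (-8.77278e-17) + (-6.14095e-16) + (-4.29866e-15) + (-3.00906e-14) + (-2.10634e-13) + (-1.47444e-12) + (-1.03211e-11) + (-5.05733e-10)
= -5.1777458e-10
Rounded to 6 significant figures: -5.17775e-10

-5.17775e-10


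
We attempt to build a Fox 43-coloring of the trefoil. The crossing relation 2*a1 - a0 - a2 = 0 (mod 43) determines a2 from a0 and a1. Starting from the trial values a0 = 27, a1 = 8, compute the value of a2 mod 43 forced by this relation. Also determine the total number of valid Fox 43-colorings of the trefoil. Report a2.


Step 1: Apply the given crossing relation 2*a1 - a0 - a2 = 0 (mod 43).
  a2 = 2*a1 - a0 mod 43
  a2 = 2*8 - 27 mod 43
  a2 = 16 - 27 mod 43
  a2 = -11 mod 43 = 32
Step 2: The trefoil has determinant 3.
  Number of Fox p-colorings (p prime) is p^2 if p = 3, else p.
  Since 43 does not divide 3, only trivial (constant) colorings exist.
  (So the trial a0 = 27, a1 = 8 with a0 != a1 does NOT extend to a valid coloring of the whole trefoil: the other two crossing relations require 3*(a1 - a0) = 0 (mod 43), which fails.)
  Total colorings = 43
Step 3: a2 = 32, total Fox 43-colorings = 43

32


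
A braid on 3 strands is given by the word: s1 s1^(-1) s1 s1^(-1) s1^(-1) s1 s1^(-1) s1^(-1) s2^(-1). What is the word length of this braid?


The word length counts the number of generators (including inverses).
Listing each generator: s1, s1^(-1), s1, s1^(-1), s1^(-1), s1, s1^(-1), s1^(-1), s2^(-1)
There are 9 generators in this braid word.

9


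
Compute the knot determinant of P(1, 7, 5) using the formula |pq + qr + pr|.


Step 1: Compute pq + qr + pr.
pq = 1*7 = 7
qr = 7*5 = 35
pr = 1*5 = 5
pq + qr + pr = 7 + 35 + 5 = 47
Step 2: Take absolute value.
det(P(1,7,5)) = |47| = 47

47


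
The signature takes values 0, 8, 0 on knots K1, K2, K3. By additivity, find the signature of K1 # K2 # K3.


The signature is additive under connected sum.
signature(K1 # K2 # K3) = (0) + (8) + (0)
= 8

8


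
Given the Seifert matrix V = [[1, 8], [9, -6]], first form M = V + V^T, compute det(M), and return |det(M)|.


Step 1: Form V + V^T where V = [[1, 8], [9, -6]]
  V^T = [[1, 9], [8, -6]]
  V + V^T = [[2, 17], [17, -12]]
Step 2: det(V + V^T) = 2*(-12) - 17*17
  = -24 - 289 = -313
Step 3: Knot determinant = |det(V + V^T)| = |-313| = 313

313


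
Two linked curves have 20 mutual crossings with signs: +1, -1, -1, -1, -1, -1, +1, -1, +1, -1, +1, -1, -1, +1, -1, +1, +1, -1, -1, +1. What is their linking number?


Step 1: Count positive crossings: 8
Step 2: Count negative crossings: 12
Step 3: Sum of signs = 8 - 12 = -4
Step 4: Linking number = sum/2 = -4/2 = -2

-2


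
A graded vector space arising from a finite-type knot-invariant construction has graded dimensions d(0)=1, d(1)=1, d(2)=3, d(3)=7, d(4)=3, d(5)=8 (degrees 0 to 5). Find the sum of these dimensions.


Total dimension = d(0) + d(1) + ... + d(5)
= 1 + 1 + 3 + 7 + 3 + 8
= 23

23


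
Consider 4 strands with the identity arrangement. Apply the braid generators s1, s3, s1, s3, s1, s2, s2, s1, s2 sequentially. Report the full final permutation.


Starting with identity [1, 2, 3, 4].
Apply generators in sequence:
  After s1: [2, 1, 3, 4]
  After s3: [2, 1, 4, 3]
  After s1: [1, 2, 4, 3]
  After s3: [1, 2, 3, 4]
  After s1: [2, 1, 3, 4]
  After s2: [2, 3, 1, 4]
  After s2: [2, 1, 3, 4]
  After s1: [1, 2, 3, 4]
  After s2: [1, 3, 2, 4]
Final permutation: [1, 3, 2, 4]

[1, 3, 2, 4]


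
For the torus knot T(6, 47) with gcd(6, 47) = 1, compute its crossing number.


For a torus knot T(p, q) with gcd(p,q)=1,
the crossing number is min(p*(q-1), q*(p-1)).
p*(q-1) = 6*46 = 276
q*(p-1) = 47*5 = 235
min(276, 235) = 235

235


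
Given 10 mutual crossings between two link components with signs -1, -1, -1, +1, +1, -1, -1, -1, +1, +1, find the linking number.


Step 1: Count positive crossings: 4
Step 2: Count negative crossings: 6
Step 3: Sum of signs = 4 - 6 = -2
Step 4: Linking number = sum/2 = -2/2 = -1

-1


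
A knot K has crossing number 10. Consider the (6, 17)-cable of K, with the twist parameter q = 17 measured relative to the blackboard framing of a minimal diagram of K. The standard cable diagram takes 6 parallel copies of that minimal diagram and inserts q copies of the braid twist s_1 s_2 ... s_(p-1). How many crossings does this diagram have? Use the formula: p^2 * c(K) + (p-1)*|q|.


Step 1: Each of the c(K) crossings of the companion diagram becomes p*p = p^2 crossings among the p parallel strands, and each of the |q| twists s_1 s_2 ... s_(p-1) adds (p-1) crossings.
  Crossings = p^2 * c(K) + (p-1)*|q|
Step 2: = 6^2 * 10 + (6-1)*17
Step 3: = 36*10 + 5*17
Step 4: = 360 + 85 = 445

445
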